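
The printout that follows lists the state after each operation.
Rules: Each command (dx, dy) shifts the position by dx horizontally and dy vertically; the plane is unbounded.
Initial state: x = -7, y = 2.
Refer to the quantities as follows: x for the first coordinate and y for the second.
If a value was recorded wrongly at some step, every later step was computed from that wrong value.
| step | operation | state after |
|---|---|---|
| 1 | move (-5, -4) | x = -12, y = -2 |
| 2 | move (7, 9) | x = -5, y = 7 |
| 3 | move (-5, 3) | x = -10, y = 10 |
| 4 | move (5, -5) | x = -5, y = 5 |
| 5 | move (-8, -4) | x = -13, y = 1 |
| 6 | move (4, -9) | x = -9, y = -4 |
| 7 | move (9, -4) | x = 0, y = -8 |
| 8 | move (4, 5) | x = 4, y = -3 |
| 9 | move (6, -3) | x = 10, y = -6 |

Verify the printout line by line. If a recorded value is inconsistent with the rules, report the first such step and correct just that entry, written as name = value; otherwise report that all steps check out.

step 6, y = -8

Step 1: x = -7 + (-5) = -12, y = 2 + (-4) = -2 — exactly as logged.
Step 2: x = -12 + (7) = -5, y = -2 + (9) = 7 — agrees with the printout.
Step 3: x = -5 + (-5) = -10, y = 7 + (3) = 10 — in agreement.
Step 4: x = -10 + (5) = -5, y = 10 + (-5) = 5 — agrees with the printout.
Step 5: x = -5 + (-8) = -13, y = 5 + (-4) = 1 — checks out.
Step 6: x = -13 + (4) = -9, y = 1 + (-9) = -8 — not what was recorded.
The audit stops at step 6: the recorded entry is wrong and should be y = -8.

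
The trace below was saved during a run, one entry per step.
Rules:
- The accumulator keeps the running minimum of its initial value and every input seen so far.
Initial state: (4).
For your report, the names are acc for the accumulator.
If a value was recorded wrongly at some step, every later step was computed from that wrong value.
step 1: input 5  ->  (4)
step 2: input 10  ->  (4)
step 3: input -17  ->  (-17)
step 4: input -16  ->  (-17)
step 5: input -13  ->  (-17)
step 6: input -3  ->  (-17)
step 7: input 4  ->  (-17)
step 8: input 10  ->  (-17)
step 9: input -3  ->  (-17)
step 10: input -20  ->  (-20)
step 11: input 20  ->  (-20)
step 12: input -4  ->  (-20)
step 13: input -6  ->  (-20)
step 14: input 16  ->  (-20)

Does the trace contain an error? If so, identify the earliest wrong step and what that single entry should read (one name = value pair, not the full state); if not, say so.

1. acc = min(4, 5) = 4 (in agreement)
2. acc = min(4, 10) = 4 (verified)
3. acc = min(4, -17) = -17 (exactly as logged)
4. acc = min(-17, -16) = -17 (checks out)
5. acc = min(-17, -13) = -17 (no discrepancy)
6. acc = min(-17, -3) = -17 (confirmed correct)
7. acc = min(-17, 4) = -17 (agrees with the trace)
8. acc = min(-17, 10) = -17 (consistent with the trace)
9. acc = min(-17, -3) = -17 (agrees with the trace)
10. acc = min(-17, -20) = -20 (consistent with the trace)
11. acc = min(-20, 20) = -20 (exactly as logged)
12. acc = min(-20, -4) = -20 (no discrepancy)
13. acc = min(-20, -6) = -20 (verified)
14. acc = min(-20, 16) = -20 (same as recorded)
No step deviates from the rules.

no error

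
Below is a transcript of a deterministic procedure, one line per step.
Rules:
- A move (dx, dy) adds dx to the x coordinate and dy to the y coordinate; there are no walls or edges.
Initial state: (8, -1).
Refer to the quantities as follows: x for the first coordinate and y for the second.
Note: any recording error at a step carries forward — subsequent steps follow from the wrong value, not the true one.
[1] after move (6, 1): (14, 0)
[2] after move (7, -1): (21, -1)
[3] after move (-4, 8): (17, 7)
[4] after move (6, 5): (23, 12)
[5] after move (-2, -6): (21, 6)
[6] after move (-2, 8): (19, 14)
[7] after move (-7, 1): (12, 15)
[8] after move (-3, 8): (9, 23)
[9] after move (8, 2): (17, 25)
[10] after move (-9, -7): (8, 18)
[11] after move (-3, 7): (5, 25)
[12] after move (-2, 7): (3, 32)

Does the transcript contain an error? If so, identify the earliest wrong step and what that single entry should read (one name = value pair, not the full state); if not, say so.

Step 1: x = 8 + (6) = 14, y = -1 + (1) = 0 — no discrepancy.
Step 2: x = 14 + (7) = 21, y = 0 + (-1) = -1 — agrees with the transcript.
Step 3: x = 21 + (-4) = 17, y = -1 + (8) = 7 — agrees with the transcript.
Step 4: x = 17 + (6) = 23, y = 7 + (5) = 12 — matches.
Step 5: x = 23 + (-2) = 21, y = 12 + (-6) = 6 — confirmed correct.
Step 6: x = 21 + (-2) = 19, y = 6 + (8) = 14 — same as recorded.
Step 7: x = 19 + (-7) = 12, y = 14 + (1) = 15 — verified.
Step 8: x = 12 + (-3) = 9, y = 15 + (8) = 23 — verified.
Step 9: x = 9 + (8) = 17, y = 23 + (2) = 25 — consistent with the transcript.
Step 10: x = 17 + (-9) = 8, y = 25 + (-7) = 18 — exactly as logged.
Step 11: x = 8 + (-3) = 5, y = 18 + (7) = 25 — agrees with the transcript.
Step 12: x = 5 + (-2) = 3, y = 25 + (7) = 32 — verified.
The whole run recomputes cleanly — no discrepancies.

no error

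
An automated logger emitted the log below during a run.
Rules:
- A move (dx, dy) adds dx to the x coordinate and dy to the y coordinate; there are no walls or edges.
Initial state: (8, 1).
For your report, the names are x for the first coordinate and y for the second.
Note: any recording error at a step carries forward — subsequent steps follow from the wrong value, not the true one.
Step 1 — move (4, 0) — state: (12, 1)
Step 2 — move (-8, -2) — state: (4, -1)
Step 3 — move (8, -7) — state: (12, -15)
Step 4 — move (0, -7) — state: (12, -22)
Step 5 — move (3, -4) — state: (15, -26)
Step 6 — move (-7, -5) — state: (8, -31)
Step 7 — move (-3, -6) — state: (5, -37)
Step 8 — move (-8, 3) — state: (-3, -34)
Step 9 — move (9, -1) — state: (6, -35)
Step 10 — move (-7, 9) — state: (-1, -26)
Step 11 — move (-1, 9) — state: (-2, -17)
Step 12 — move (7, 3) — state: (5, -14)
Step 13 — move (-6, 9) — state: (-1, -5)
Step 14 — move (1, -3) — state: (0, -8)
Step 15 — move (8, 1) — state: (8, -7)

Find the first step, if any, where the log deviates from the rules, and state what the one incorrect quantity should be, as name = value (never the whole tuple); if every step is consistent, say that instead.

step 1: x = 8 + (4) = 12, y = 1 + (0) = 1 -> same as recorded
step 2: x = 12 + (-8) = 4, y = 1 + (-2) = -1 -> no discrepancy
step 3: x = 4 + (8) = 12, y = -1 + (-7) = -8 -> the log disagrees here
First deviation found at step 3; the corrected entry is y = -8.

step 3, y = -8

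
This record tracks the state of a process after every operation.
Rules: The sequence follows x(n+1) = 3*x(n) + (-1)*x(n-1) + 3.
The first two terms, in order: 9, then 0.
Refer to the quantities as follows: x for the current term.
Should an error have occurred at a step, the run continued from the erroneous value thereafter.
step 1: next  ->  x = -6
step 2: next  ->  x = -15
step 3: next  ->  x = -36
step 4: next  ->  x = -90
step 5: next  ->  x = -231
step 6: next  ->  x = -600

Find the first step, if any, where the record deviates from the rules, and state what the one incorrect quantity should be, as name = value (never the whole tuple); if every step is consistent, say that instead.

Recomputing the run from the initial state:
step 1: x = -6
step 2: x = -15
step 3: x = -36
step 4: x = -90
step 5: x = -231
step 6: x = -600
This matches the record at every step.

no error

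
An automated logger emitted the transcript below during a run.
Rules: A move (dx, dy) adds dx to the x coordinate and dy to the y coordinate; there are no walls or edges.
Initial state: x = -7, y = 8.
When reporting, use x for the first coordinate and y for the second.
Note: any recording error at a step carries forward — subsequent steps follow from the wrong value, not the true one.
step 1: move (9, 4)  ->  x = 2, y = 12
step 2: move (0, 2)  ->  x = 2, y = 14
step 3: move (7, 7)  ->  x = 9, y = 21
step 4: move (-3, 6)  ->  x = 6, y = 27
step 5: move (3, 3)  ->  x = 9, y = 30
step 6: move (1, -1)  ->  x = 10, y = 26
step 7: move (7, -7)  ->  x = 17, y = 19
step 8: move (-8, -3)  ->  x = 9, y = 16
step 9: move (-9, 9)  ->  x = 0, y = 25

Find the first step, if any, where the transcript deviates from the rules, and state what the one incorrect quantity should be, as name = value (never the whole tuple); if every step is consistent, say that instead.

Recomputing the run from the initial state:
step 1: x = 2, y = 12
step 2: x = 2, y = 14
step 3: x = 9, y = 21
step 4: x = 6, y = 27
step 5: x = 9, y = 30
step 6: x = 10, y = 29
step 7: x = 17, y = 22
step 8: x = 9, y = 19
step 9: x = 0, y = 28
The first disagreement with the transcript is at step 6, where the value should be y = 29.

step 6, y = 29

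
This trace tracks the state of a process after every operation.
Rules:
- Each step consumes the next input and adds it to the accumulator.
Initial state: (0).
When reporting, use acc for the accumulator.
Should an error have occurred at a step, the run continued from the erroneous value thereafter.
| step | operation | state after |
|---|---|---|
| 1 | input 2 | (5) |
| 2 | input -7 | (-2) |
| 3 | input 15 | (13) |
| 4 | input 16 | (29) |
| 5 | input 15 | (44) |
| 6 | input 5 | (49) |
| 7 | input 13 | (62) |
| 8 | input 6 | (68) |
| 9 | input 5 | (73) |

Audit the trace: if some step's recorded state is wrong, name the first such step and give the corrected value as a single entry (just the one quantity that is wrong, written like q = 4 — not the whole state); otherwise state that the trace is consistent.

step 1, acc = 2

Step 1: acc = 0 + 2 = 2 — first mismatch against the trace.
So the first discrepancy is step 1, where the right value is acc = 2.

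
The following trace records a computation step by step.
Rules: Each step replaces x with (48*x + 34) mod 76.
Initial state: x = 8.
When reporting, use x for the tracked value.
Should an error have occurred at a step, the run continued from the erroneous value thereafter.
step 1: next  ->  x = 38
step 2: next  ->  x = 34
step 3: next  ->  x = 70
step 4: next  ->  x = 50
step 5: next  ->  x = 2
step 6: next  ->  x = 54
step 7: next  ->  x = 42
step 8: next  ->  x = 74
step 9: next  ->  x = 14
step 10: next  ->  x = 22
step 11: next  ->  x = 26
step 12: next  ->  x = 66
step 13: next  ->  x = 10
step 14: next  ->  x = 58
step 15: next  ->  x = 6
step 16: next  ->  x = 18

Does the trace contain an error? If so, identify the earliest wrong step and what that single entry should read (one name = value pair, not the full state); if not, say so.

step 1: x = (48*8 + 34) mod 76 = 38 -> checks out
step 2: x = (48*38 + 34) mod 76 = 34 -> agrees with the trace
step 3: x = (48*34 + 34) mod 76 = 70 -> agrees with the trace
step 4: x = (48*70 + 34) mod 76 = 50 -> agrees with the trace
step 5: x = (48*50 + 34) mod 76 = 2 -> verified
step 6: x = (48*2 + 34) mod 76 = 54 -> checks out
step 7: x = (48*54 + 34) mod 76 = 42 -> no discrepancy
step 8: x = (48*42 + 34) mod 76 = 74 -> matches
step 9: x = (48*74 + 34) mod 76 = 14 -> verified
step 10: x = (48*14 + 34) mod 76 = 22 -> agrees with the trace
step 11: x = (48*22 + 34) mod 76 = 26 -> agrees with the trace
step 12: x = (48*26 + 34) mod 76 = 66 -> same as recorded
step 13: x = (48*66 + 34) mod 76 = 10 -> same as recorded
step 14: x = (48*10 + 34) mod 76 = 58 -> in agreement
step 15: x = (48*58 + 34) mod 76 = 6 -> same as recorded
step 16: x = (48*6 + 34) mod 76 = 18 -> no discrepancy
Each recorded entry agrees with the recomputation.

no error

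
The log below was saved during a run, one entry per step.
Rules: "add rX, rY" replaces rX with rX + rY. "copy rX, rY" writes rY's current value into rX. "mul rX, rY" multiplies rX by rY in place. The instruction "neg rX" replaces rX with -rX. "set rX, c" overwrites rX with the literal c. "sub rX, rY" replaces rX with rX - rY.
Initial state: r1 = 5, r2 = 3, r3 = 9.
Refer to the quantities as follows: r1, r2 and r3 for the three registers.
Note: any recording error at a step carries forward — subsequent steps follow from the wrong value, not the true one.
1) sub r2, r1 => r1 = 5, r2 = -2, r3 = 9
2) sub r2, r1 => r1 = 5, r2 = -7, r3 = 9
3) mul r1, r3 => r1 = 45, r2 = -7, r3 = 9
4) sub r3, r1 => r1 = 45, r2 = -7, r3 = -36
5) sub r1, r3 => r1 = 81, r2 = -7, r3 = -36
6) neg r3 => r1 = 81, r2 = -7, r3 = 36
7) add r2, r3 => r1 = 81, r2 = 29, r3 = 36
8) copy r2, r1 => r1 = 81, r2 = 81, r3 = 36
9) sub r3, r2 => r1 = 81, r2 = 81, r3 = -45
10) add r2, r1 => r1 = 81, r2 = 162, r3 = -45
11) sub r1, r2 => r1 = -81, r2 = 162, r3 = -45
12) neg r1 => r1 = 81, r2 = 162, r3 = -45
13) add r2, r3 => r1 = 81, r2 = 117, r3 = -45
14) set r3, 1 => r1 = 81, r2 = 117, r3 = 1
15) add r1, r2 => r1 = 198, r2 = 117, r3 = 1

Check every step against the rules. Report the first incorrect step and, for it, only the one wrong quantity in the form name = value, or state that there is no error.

1. r2 = 3 - 5 = -2 (consistent with the log)
2. r2 = -2 - 5 = -7 (matches)
3. r1 = 5 * 9 = 45 (verified)
4. r3 = 9 - 45 = -36 (no discrepancy)
5. r1 = 45 - -36 = 81 (verified)
6. r3 = -(-36) = 36 (in agreement)
7. r2 = -7 + 36 = 29 (exactly as logged)
8. r2 = 81 (checks out)
9. r3 = 36 - 81 = -45 (same as recorded)
10. r2 = 81 + 81 = 162 (no discrepancy)
11. r1 = 81 - 162 = -81 (confirmed correct)
12. r1 = -(-81) = 81 (exactly as logged)
13. r2 = 162 + -45 = 117 (matches)
14. r3 = 1 (agrees with the log)
15. r1 = 81 + 117 = 198 (no discrepancy)
All entries verified; no error found.

no error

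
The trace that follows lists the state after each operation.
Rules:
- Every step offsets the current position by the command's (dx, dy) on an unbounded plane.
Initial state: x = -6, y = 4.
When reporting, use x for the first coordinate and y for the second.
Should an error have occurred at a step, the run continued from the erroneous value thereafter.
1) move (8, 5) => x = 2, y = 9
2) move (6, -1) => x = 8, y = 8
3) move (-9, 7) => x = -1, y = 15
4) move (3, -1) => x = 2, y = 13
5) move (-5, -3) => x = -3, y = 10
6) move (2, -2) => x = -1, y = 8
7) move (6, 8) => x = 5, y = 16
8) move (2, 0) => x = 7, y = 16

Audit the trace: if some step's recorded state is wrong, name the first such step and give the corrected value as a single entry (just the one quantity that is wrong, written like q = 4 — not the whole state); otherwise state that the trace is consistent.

Recomputing the run from the initial state:
step 1: x = 2, y = 9
step 2: x = 8, y = 8
step 3: x = -1, y = 15
step 4: x = 2, y = 14
step 5: x = -3, y = 11
step 6: x = -1, y = 9
step 7: x = 5, y = 17
step 8: x = 7, y = 17
The first disagreement with the trace is at step 4, where the value should be y = 14.

step 4, y = 14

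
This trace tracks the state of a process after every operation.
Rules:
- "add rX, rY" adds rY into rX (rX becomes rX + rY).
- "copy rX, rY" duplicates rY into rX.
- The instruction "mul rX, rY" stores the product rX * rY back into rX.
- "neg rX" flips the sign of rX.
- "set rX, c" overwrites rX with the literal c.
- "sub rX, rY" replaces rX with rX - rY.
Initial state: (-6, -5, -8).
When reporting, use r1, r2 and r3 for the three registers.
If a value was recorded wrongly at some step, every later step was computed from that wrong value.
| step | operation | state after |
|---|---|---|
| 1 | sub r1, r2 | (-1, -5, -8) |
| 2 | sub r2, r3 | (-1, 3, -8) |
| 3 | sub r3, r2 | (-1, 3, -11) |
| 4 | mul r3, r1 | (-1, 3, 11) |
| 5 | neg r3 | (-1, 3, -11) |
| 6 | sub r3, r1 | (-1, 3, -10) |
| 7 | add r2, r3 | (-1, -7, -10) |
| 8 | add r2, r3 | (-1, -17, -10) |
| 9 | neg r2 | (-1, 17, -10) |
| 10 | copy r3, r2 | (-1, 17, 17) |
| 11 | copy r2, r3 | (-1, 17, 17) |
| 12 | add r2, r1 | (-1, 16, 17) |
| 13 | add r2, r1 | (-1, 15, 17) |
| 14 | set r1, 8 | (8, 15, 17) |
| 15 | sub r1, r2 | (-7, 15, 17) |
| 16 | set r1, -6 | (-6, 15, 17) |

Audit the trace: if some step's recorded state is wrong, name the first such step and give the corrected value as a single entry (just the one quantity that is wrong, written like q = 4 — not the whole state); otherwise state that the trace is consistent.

no error

Step 1: r1 = -6 - -5 = -1 — no discrepancy.
Step 2: r2 = -5 - -8 = 3 — in agreement.
Step 3: r3 = -8 - 3 = -11 — consistent with the trace.
Step 4: r3 = -11 * -1 = 11 — confirmed correct.
Step 5: r3 = -(11) = -11 — matches.
Step 6: r3 = -11 - -1 = -10 — agrees with the trace.
Step 7: r2 = 3 + -10 = -7 — checks out.
Step 8: r2 = -7 + -10 = -17 — no discrepancy.
Step 9: r2 = -(-17) = 17 — consistent with the trace.
Step 10: r3 = 17 — agrees with the trace.
Step 11: r2 = 17 — agrees with the trace.
Step 12: r2 = 17 + -1 = 16 — no discrepancy.
Step 13: r2 = 16 + -1 = 15 — confirmed correct.
Step 14: r1 = 8 — matches.
Step 15: r1 = 8 - 15 = -7 — checks out.
Step 16: r1 = -6 — verified.
All entries verified; no error found.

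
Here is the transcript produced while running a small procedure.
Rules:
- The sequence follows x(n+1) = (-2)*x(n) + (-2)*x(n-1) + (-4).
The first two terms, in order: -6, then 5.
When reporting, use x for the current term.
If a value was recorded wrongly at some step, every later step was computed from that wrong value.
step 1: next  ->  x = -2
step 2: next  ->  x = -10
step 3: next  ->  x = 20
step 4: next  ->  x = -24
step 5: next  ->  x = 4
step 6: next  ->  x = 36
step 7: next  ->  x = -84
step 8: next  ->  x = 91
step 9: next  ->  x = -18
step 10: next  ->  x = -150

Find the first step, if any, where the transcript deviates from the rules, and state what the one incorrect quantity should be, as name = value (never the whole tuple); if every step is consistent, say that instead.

step 1: x = -2*(5) + (-2)*(-6) + (-4) = -2 -> agrees with the transcript
step 2: x = -2*(-2) + (-2)*(5) + (-4) = -10 -> exactly as logged
step 3: x = -2*(-10) + (-2)*(-2) + (-4) = 20 -> checks out
step 4: x = -2*(20) + (-2)*(-10) + (-4) = -24 -> consistent with the transcript
step 5: x = -2*(-24) + (-2)*(20) + (-4) = 4 -> consistent with the transcript
step 6: x = -2*(4) + (-2)*(-24) + (-4) = 36 -> checks out
step 7: x = -2*(36) + (-2)*(4) + (-4) = -84 -> exactly as logged
step 8: x = -2*(-84) + (-2)*(36) + (-4) = 92 -> the transcript disagrees here
Step 8 is the first one off; corrected, x = 92.

step 8, x = 92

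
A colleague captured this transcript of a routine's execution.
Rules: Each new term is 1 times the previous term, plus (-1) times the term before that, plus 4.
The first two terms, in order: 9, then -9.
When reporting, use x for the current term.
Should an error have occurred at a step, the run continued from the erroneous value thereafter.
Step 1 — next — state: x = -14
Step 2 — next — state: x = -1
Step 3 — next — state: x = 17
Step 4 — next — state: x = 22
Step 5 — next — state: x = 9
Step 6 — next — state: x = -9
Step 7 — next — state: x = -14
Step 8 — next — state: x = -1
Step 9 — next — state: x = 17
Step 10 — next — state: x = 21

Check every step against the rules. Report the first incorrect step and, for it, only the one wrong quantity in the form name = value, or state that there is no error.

step 10, x = 22

Step 1: x = 1*(-9) + (-1)*(9) + (4) = -14 — agrees with the transcript.
Step 2: x = 1*(-14) + (-1)*(-9) + (4) = -1 — confirmed correct.
Step 3: x = 1*(-1) + (-1)*(-14) + (4) = 17 — verified.
Step 4: x = 1*(17) + (-1)*(-1) + (4) = 22 — checks out.
Step 5: x = 1*(22) + (-1)*(17) + (4) = 9 — matches.
Step 6: x = 1*(9) + (-1)*(22) + (4) = -9 — agrees with the transcript.
Step 7: x = 1*(-9) + (-1)*(9) + (4) = -14 — matches.
Step 8: x = 1*(-14) + (-1)*(-9) + (4) = -1 — consistent with the transcript.
Step 9: x = 1*(-1) + (-1)*(-14) + (4) = 17 — matches.
Step 10: x = 1*(17) + (-1)*(-1) + (4) = 22 — the entry is off here.
The audit stops at step 10: the recorded entry is wrong and should be x = 22.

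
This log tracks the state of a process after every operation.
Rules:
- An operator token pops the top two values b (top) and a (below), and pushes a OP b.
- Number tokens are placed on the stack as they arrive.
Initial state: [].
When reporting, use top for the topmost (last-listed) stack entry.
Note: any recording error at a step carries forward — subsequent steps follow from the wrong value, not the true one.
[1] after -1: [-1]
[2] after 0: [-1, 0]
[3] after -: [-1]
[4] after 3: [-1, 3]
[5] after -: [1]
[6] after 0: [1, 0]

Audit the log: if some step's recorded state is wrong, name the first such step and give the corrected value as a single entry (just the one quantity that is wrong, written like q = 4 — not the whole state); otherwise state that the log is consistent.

Recomputing the run from the initial state:
step 1: [-1]
step 2: [-1, 0]
step 3: [-1]
step 4: [-1, 3]
step 5: [-4]
step 6: [-4, 0]
The first disagreement with the log is at step 5, where the value should be top = -4.

step 5, top = -4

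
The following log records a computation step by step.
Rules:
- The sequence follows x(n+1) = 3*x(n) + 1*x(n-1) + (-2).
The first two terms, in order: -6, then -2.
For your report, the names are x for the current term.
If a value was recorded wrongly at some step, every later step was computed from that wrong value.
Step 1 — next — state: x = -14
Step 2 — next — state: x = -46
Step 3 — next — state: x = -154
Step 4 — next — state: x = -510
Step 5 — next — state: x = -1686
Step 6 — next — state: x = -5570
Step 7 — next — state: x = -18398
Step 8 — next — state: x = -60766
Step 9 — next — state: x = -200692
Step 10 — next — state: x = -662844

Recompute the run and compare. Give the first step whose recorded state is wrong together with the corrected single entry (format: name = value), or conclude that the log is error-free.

Step 1: x = 3*(-2) + (1)*(-6) + (-2) = -14 — exactly as logged.
Step 2: x = 3*(-14) + (1)*(-2) + (-2) = -46 — agrees with the log.
Step 3: x = 3*(-46) + (1)*(-14) + (-2) = -154 — checks out.
Step 4: x = 3*(-154) + (1)*(-46) + (-2) = -510 — exactly as logged.
Step 5: x = 3*(-510) + (1)*(-154) + (-2) = -1686 — same as recorded.
Step 6: x = 3*(-1686) + (1)*(-510) + (-2) = -5570 — agrees with the log.
Step 7: x = 3*(-5570) + (1)*(-1686) + (-2) = -18398 — checks out.
Step 8: x = 3*(-18398) + (1)*(-5570) + (-2) = -60766 — confirmed correct.
Step 9: x = 3*(-60766) + (1)*(-18398) + (-2) = -200698 — the entry is off here.
The earliest wrong entry is at step 9: it should read x = -200698.

step 9, x = -200698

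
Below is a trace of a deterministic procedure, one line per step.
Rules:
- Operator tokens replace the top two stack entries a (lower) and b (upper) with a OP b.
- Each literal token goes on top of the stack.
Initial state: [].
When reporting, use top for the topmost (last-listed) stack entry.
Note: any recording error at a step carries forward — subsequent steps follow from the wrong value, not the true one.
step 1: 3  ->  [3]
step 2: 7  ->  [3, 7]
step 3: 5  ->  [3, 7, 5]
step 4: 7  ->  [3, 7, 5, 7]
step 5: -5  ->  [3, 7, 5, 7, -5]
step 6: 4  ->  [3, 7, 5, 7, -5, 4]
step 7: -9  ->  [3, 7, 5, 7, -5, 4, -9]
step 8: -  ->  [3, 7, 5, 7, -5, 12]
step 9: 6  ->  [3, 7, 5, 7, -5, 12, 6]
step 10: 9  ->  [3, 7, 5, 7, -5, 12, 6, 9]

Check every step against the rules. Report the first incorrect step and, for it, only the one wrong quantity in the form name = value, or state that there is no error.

Step 1: push 3: top = 3 — matches.
Step 2: push 7: top = 7 — exactly as logged.
Step 3: push 5: top = 5 — verified.
Step 4: push 7: top = 7 — matches.
Step 5: push -5: top = -5 — verified.
Step 6: push 4: top = 4 — confirmed correct.
Step 7: push -9: top = -9 — checks out.
Step 8: 4 - -9 = 13 — the entry is off here.
That makes step 8 the first incorrect line — top = 13 is what it should show.

step 8, top = 13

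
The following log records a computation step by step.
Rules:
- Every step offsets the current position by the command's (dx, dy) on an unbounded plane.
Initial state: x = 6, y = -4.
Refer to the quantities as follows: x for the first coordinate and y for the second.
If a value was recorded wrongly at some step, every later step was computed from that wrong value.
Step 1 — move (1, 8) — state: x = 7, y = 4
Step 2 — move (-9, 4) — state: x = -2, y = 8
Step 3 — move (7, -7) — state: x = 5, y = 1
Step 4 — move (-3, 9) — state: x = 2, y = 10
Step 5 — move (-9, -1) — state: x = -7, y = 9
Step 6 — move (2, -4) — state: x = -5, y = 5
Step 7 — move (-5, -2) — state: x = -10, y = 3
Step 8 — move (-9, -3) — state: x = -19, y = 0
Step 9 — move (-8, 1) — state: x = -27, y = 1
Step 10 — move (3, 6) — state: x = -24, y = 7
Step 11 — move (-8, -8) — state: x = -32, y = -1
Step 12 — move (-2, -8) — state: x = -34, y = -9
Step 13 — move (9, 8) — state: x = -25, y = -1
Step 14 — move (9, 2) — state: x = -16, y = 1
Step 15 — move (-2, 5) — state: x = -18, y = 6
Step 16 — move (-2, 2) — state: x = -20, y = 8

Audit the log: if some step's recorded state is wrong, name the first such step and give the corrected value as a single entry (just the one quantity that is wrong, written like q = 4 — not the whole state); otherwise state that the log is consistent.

Recomputing the run from the initial state:
step 1: x = 7, y = 4
step 2: x = -2, y = 8
step 3: x = 5, y = 1
step 4: x = 2, y = 10
step 5: x = -7, y = 9
step 6: x = -5, y = 5
step 7: x = -10, y = 3
step 8: x = -19, y = 0
step 9: x = -27, y = 1
step 10: x = -24, y = 7
step 11: x = -32, y = -1
step 12: x = -34, y = -9
step 13: x = -25, y = -1
step 14: x = -16, y = 1
step 15: x = -18, y = 6
step 16: x = -20, y = 8
This matches the log at every step.

no error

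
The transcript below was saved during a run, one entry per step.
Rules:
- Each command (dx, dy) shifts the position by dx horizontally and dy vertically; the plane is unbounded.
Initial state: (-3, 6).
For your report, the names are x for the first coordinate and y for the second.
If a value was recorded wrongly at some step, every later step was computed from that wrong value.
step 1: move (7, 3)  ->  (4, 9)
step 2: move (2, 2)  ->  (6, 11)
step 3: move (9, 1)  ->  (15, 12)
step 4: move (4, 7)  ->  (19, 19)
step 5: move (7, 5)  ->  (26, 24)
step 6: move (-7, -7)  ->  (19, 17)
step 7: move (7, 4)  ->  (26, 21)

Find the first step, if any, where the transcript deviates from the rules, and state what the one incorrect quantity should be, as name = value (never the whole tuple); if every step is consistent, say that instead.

no error

Recomputing the run from the initial state:
step 1: x = 4, y = 9
step 2: x = 6, y = 11
step 3: x = 15, y = 12
step 4: x = 19, y = 19
step 5: x = 26, y = 24
step 6: x = 19, y = 17
step 7: x = 26, y = 21
This matches the transcript at every step.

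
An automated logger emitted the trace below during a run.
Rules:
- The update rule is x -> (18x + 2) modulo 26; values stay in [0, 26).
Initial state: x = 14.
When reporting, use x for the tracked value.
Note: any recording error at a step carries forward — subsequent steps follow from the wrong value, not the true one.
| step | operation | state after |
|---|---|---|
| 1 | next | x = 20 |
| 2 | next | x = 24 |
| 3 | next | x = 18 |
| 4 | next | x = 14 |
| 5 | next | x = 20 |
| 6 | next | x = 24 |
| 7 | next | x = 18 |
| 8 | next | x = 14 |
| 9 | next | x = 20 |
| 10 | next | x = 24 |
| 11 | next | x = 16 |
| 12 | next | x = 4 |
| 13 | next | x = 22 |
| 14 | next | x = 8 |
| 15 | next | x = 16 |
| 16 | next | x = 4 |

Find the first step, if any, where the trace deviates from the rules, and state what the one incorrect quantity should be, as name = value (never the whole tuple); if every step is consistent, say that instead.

Step 1: x = (18*14 + 2) mod 26 = 20 — agrees with the trace.
Step 2: x = (18*20 + 2) mod 26 = 24 — exactly as logged.
Step 3: x = (18*24 + 2) mod 26 = 18 — in agreement.
Step 4: x = (18*18 + 2) mod 26 = 14 — matches.
Step 5: x = (18*14 + 2) mod 26 = 20 — matches.
Step 6: x = (18*20 + 2) mod 26 = 24 — agrees with the trace.
Step 7: x = (18*24 + 2) mod 26 = 18 — verified.
Step 8: x = (18*18 + 2) mod 26 = 14 — agrees with the trace.
Step 9: x = (18*14 + 2) mod 26 = 20 — verified.
Step 10: x = (18*20 + 2) mod 26 = 24 — confirmed correct.
Step 11: x = (18*24 + 2) mod 26 = 18 — first mismatch against the trace.
The audit stops at step 11: the recorded entry is wrong and should be x = 18.

step 11, x = 18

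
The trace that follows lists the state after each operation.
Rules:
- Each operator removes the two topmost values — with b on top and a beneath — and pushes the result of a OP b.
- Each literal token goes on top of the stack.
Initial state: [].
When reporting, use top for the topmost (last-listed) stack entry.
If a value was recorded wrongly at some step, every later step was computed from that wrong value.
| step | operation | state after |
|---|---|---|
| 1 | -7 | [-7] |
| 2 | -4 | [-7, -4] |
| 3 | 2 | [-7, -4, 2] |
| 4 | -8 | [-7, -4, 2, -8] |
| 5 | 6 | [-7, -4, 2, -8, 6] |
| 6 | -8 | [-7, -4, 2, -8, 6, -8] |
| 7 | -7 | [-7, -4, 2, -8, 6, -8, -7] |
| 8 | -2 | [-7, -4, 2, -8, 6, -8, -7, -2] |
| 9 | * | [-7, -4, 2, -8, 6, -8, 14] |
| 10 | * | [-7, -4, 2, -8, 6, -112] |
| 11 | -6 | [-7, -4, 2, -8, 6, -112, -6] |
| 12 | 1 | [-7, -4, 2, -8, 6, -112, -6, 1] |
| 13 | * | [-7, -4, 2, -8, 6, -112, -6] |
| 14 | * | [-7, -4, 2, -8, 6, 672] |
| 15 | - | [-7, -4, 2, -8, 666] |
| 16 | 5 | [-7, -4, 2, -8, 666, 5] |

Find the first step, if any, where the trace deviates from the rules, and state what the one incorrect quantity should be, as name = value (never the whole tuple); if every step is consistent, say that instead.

step 15, top = -666

Step 1: push -7: top = -7 — checks out.
Step 2: push -4: top = -4 — matches.
Step 3: push 2: top = 2 — consistent with the trace.
Step 4: push -8: top = -8 — in agreement.
Step 5: push 6: top = 6 — exactly as logged.
Step 6: push -8: top = -8 — verified.
Step 7: push -7: top = -7 — exactly as logged.
Step 8: push -2: top = -2 — same as recorded.
Step 9: -7 * -2 = 14 — checks out.
Step 10: -8 * 14 = -112 — in agreement.
Step 11: push -6: top = -6 — verified.
Step 12: push 1: top = 1 — consistent with the trace.
Step 13: -6 * 1 = -6 — in agreement.
Step 14: -112 * -6 = 672 — verified.
Step 15: 6 - 672 = -666 — first mismatch against the trace.
First incorrect step: 15; the correct value is top = -666.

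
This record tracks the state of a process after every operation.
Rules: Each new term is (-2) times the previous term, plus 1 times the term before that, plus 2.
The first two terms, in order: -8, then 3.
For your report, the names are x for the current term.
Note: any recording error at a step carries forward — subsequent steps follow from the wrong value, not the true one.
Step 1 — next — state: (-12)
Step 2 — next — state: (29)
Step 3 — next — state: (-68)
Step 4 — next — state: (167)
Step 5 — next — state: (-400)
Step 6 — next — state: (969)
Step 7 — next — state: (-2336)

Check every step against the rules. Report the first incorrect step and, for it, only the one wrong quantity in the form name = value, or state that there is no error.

no error

Step 1: x = -2*(3) + (1)*(-8) + (2) = -12 — no discrepancy.
Step 2: x = -2*(-12) + (1)*(3) + (2) = 29 — same as recorded.
Step 3: x = -2*(29) + (1)*(-12) + (2) = -68 — in agreement.
Step 4: x = -2*(-68) + (1)*(29) + (2) = 167 — exactly as logged.
Step 5: x = -2*(167) + (1)*(-68) + (2) = -400 — matches.
Step 6: x = -2*(-400) + (1)*(167) + (2) = 969 — exactly as logged.
Step 7: x = -2*(969) + (1)*(-400) + (2) = -2336 — exactly as logged.
Nothing is out of place; the run is error-free.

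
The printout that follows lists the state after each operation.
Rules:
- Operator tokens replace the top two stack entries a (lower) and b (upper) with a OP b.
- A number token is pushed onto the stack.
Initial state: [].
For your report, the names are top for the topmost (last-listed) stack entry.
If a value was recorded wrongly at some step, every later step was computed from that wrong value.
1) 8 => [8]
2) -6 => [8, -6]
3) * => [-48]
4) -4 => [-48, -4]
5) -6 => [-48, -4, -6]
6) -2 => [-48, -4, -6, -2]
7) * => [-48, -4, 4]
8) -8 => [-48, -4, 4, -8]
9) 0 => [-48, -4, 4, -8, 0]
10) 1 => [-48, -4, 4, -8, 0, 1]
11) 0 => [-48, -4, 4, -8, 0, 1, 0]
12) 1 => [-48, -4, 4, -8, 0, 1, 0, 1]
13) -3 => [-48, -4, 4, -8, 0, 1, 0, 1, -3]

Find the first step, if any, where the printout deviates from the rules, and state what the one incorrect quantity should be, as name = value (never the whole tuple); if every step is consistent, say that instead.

Step 1: push 8: top = 8 — checks out.
Step 2: push -6: top = -6 — exactly as logged.
Step 3: 8 * -6 = -48 — matches.
Step 4: push -4: top = -4 — exactly as logged.
Step 5: push -6: top = -6 — in agreement.
Step 6: push -2: top = -2 — no discrepancy.
Step 7: -6 * -2 = 12 — first mismatch against the printout.
That makes step 7 the first incorrect line — top = 12 is what it should show.

step 7, top = 12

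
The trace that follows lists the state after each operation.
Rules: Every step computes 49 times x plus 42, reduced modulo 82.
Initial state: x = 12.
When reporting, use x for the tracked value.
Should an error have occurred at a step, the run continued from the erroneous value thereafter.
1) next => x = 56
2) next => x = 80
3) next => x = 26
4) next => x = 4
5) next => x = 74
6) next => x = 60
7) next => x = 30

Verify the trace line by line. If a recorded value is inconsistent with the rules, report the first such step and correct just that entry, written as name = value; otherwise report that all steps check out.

Recomputing the run from the initial state:
step 1: x = 56
step 2: x = 80
step 3: x = 26
step 4: x = 4
step 5: x = 74
step 6: x = 60
step 7: x = 30
This matches the trace at every step.

no error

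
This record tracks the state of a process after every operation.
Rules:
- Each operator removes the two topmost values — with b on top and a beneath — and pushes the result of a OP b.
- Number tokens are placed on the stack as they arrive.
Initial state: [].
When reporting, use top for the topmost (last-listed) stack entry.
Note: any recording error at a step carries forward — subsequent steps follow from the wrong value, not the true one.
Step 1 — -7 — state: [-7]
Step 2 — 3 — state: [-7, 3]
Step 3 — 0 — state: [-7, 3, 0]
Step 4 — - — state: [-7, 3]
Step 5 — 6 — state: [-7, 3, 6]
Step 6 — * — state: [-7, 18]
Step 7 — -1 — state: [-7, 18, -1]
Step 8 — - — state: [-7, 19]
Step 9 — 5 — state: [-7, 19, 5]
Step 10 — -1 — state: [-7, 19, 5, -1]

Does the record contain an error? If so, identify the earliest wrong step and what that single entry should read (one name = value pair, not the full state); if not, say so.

step 1: push -7: top = -7 -> confirmed correct
step 2: push 3: top = 3 -> agrees with the record
step 3: push 0: top = 0 -> checks out
step 4: 3 - 0 = 3 -> exactly as logged
step 5: push 6: top = 6 -> same as recorded
step 6: 3 * 6 = 18 -> matches
step 7: push -1: top = -1 -> exactly as logged
step 8: 18 - -1 = 19 -> in agreement
step 9: push 5: top = 5 -> in agreement
step 10: push -1: top = -1 -> exactly as logged
Every step is consistent.

no error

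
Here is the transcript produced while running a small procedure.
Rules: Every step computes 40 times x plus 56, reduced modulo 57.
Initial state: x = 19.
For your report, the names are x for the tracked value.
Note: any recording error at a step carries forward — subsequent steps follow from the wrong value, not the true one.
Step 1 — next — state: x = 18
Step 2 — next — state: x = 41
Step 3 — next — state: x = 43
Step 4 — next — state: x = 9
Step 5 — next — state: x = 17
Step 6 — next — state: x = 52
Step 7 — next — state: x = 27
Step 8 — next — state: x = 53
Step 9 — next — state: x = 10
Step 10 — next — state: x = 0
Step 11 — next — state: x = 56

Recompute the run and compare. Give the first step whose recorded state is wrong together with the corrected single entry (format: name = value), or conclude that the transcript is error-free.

step 2, x = 35

Recomputing the run from the initial state:
step 1: x = 18
step 2: x = 35
step 3: x = 31
step 4: x = 42
step 5: x = 26
step 6: x = 13
step 7: x = 6
step 8: x = 11
step 9: x = 40
step 10: x = 3
step 11: x = 5
The first disagreement with the transcript is at step 2, where the value should be x = 35.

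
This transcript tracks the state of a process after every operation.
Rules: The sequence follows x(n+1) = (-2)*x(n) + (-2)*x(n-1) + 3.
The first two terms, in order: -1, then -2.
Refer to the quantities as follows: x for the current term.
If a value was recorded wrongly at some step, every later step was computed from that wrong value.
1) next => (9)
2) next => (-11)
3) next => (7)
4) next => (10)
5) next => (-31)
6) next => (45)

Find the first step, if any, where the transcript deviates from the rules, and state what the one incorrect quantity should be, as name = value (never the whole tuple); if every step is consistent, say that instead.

step 4, x = 11

1. x = -2*(-2) + (-2)*(-1) + (3) = 9 (checks out)
2. x = -2*(9) + (-2)*(-2) + (3) = -11 (exactly as logged)
3. x = -2*(-11) + (-2)*(9) + (3) = 7 (confirmed correct)
4. x = -2*(7) + (-2)*(-11) + (3) = 11 (first mismatch against the transcript)
First deviation found at step 4; the corrected entry is x = 11.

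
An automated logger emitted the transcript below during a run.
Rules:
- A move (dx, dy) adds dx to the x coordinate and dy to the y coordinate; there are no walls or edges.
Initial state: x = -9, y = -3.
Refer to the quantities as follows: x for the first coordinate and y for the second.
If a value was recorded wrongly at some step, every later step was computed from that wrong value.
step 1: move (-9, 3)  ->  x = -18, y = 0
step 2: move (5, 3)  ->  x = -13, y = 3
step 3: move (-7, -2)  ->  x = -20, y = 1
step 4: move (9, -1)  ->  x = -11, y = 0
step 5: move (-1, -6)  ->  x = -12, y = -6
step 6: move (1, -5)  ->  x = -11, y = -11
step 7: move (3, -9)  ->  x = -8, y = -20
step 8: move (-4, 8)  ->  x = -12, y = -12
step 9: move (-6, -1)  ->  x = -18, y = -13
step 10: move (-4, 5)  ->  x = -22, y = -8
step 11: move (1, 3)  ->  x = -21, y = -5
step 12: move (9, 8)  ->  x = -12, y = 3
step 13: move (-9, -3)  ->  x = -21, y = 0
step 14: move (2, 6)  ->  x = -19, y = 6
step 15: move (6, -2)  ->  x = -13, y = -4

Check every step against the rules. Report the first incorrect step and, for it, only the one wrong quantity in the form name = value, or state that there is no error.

Recomputing the run from the initial state:
step 1: x = -18, y = 0
step 2: x = -13, y = 3
step 3: x = -20, y = 1
step 4: x = -11, y = 0
step 5: x = -12, y = -6
step 6: x = -11, y = -11
step 7: x = -8, y = -20
step 8: x = -12, y = -12
step 9: x = -18, y = -13
step 10: x = -22, y = -8
step 11: x = -21, y = -5
step 12: x = -12, y = 3
step 13: x = -21, y = 0
step 14: x = -19, y = 6
step 15: x = -13, y = 4
The first disagreement with the transcript is at step 15, where the value should be y = 4.

step 15, y = 4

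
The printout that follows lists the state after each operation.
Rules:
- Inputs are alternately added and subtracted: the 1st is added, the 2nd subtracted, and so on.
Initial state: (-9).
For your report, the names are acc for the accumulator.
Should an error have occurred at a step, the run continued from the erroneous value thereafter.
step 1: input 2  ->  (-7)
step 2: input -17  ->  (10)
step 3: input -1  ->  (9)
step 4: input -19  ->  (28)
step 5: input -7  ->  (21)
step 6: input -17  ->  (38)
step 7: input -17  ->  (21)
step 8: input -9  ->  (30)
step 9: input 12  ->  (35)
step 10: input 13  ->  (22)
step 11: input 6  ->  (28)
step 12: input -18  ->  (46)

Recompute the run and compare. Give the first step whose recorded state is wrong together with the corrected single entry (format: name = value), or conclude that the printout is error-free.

step 9, acc = 42

Recomputing the run from the initial state:
step 1: acc = -7
step 2: acc = 10
step 3: acc = 9
step 4: acc = 28
step 5: acc = 21
step 6: acc = 38
step 7: acc = 21
step 8: acc = 30
step 9: acc = 42
step 10: acc = 29
step 11: acc = 35
step 12: acc = 53
The first disagreement with the printout is at step 9, where the value should be acc = 42.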